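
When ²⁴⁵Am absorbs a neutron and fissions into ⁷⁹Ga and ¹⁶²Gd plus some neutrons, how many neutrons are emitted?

5

Conserve mass number: 246 = 79 + 162 + k, so k = 246 − 241 = 5.
Check atomic number: 95 = 31 + 64 + 0 = 95. ✓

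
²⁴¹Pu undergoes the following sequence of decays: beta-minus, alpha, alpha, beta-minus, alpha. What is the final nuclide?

Start: (A, Z) = (241, 94).
After β⁻: (241, 95).
After α: (237, 93).
After α: (233, 91).
After β⁻: (233, 92).
After α: (229, 90).
Z = 90 is thorium.

Th-229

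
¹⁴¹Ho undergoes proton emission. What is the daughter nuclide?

Proton emission: mass number changes by -1, atomic number by -1.
A: 141 − 1 = 140; Z: 67 − 1 = 66.
Z = 66 is dysprosium, so the daughter is ¹⁴⁰Dy.

Dy-140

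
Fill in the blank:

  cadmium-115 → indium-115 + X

Conserve mass number: 115 = 115 + A, so A = 0.
Conserve atomic number: 48 = 49 + Z, so Z = -1.
A = 0 and Z = -1 is e⁻ — a beta-minus particle.

beta-minus particle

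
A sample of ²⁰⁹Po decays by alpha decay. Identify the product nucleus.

Alpha decay: mass number changes by -4, atomic number by -2.
A: 209 − 4 = 205; Z: 84 − 2 = 82.
Z = 82 is lead, so the daughter is ²⁰⁵Pb.

Pb-205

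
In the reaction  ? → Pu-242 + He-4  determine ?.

Conserve mass number: A = 242 + 4, so A = 246.
Conserve atomic number: Z = 94 + 2, so Z = 96.
Z = 96 is curium, so the species is Cm-246.

Cm-246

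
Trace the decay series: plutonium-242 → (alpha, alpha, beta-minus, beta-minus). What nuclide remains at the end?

U-234

Start: (A, Z) = (242, 94).
After α: (238, 92).
After α: (234, 90).
After β⁻: (234, 91).
After β⁻: (234, 92).
Z = 92 is uranium.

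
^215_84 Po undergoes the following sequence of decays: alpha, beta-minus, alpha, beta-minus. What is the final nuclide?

Start: (A, Z) = (215, 84).
After α: (211, 82).
After β⁻: (211, 83).
After α: (207, 81).
After β⁻: (207, 82).
Z = 82 is lead.

Pb-207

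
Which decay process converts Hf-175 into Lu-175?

ΔA = 175 − 175 = 0; ΔZ = 71 − 72 = -1.
A is unchanged and Z drops by 1 — a proton has become a neutron (β⁺ emission or electron capture).

beta-plus decay or electron capture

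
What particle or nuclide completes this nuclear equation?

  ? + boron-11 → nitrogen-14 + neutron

Conserve mass number: A + 11 = 14 + 1, so A = 4.
Conserve atomic number: Z + 5 = 7 + 0, so Z = 2.
A = 4 and Z = 2 is helium-4 — an alpha particle.

alpha particle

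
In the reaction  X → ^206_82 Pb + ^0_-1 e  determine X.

Conserve mass number: A = 206 + 0, so A = 206.
Conserve atomic number: Z = 82 − 1, so Z = 81.
Z = 81 is thallium, so the species is ^206_81 Tl.

Tl-206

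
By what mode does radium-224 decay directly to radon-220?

ΔA = 220 − 224 = -4; ΔZ = 86 − 88 = -2.
A drops by 4 and Z drops by 2 — the signature of alpha emission.

alpha decay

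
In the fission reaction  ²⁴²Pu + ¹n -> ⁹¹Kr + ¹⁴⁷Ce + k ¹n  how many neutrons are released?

Conserve mass number: 243 = 91 + 147 + k, so k = 243 − 238 = 5.
Check atomic number: 94 = 36 + 58 + 0 = 94. ✓

5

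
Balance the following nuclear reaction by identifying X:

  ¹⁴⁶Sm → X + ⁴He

Conserve mass number: 146 = A + 4, so A = 142.
Conserve atomic number: 62 = Z + 2, so Z = 60.
Z = 60 is neodymium, so the species is ¹⁴²Nd.

Nd-142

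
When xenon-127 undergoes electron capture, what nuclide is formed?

Electron capture: mass number changes by +0, atomic number by -1.
A: 127 = 127; Z: 54 − 1 = 53.
Z = 53 is iodine, so the daughter is iodine-127.

I-127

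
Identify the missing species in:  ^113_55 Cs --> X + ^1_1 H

Conserve mass number: 113 = A + 1, so A = 112.
Conserve atomic number: 55 = Z + 1, so Z = 54.
Z = 54 is xenon, so the species is ^112_54 Xe.

Xe-112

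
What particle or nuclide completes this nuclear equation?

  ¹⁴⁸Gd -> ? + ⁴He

Sm-144

Conserve mass number: 148 = A + 4, so A = 144.
Conserve atomic number: 64 = Z + 2, so Z = 62.
Z = 62 is samarium, so the species is ¹⁴⁴Sm.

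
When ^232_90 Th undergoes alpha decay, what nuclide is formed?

Ra-228

Alpha decay: mass number changes by -4, atomic number by -2.
A: 232 − 4 = 228; Z: 90 − 2 = 88.
Z = 88 is radium, so the daughter is ^228_88 Ra.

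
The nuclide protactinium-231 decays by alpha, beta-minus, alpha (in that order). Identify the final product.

Ra-223

Start: (A, Z) = (231, 91).
After α: (227, 89).
After β⁻: (227, 90).
After α: (223, 88).
Z = 88 is radium.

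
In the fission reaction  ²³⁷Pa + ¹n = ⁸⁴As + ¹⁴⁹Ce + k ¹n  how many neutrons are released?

Conserve mass number: 238 = 84 + 149 + k, so k = 238 − 233 = 5.
Check atomic number: 91 = 33 + 58 + 0 = 91. ✓

5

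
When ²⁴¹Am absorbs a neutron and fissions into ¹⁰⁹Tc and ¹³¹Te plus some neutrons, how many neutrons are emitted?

2

Conserve mass number: 242 = 109 + 131 + k, so k = 242 − 240 = 2.
Check atomic number: 95 = 43 + 52 + 0 = 95. ✓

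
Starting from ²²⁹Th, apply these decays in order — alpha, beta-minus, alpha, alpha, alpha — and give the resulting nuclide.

Bi-213

Start: (A, Z) = (229, 90).
After α: (225, 88).
After β⁻: (225, 89).
After α: (221, 87).
After α: (217, 85).
After α: (213, 83).
Z = 83 is bismuth.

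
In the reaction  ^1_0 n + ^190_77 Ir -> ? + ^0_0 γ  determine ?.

Ir-191

Conserve mass number: 1 + 190 = A + 0, so A = 191.
Conserve atomic number: 0 + 77 = Z + 0, so Z = 77.
Z = 77 is iridium, so the species is ^191_77 Ir.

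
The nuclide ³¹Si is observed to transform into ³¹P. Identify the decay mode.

beta-minus decay

ΔA = 31 − 31 = 0; ΔZ = 15 − 14 = +1.
A is unchanged and Z rises by 1 — a neutron has become a proton (β⁻ decay).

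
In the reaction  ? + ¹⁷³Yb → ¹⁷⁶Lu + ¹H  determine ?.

alpha particle

Conserve mass number: A + 173 = 176 + 1, so A = 4.
Conserve atomic number: Z + 70 = 71 + 1, so Z = 2.
A = 4 and Z = 2 is ⁴He — an alpha particle.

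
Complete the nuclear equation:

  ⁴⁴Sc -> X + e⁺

Conserve mass number: 44 = A + 0, so A = 44.
Conserve atomic number: 21 = Z + 1, so Z = 20.
Z = 20 is calcium, so the species is ⁴⁴Ca.

Ca-44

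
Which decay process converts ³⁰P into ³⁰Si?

beta-plus decay or electron capture

ΔA = 30 − 30 = 0; ΔZ = 14 − 15 = -1.
A is unchanged and Z drops by 1 — a proton has become a neutron (β⁺ emission or electron capture).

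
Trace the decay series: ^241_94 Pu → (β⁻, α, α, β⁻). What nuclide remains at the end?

Start: (A, Z) = (241, 94).
After β⁻: (241, 95).
After α: (237, 93).
After α: (233, 91).
After β⁻: (233, 92).
Z = 92 is uranium.

U-233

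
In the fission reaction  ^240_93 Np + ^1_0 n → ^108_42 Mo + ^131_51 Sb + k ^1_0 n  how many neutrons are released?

2

Conserve mass number: 241 = 108 + 131 + k, so k = 241 − 239 = 2.
Check atomic number: 93 = 42 + 51 + 0 = 93. ✓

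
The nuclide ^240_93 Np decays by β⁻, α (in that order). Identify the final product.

Start: (A, Z) = (240, 93).
After β⁻: (240, 94).
After α: (236, 92).
Z = 92 is uranium.

U-236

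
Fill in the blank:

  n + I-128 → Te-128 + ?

proton

Conserve mass number: 1 + 128 = 128 + A, so A = 1.
Conserve atomic number: 0 + 53 = 52 + Z, so Z = 1.
A = 1 and Z = 1 is H-1 — a proton.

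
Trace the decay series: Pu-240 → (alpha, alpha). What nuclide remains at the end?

Start: (A, Z) = (240, 94).
After α: (236, 92).
After α: (232, 90).
Z = 90 is thorium.

Th-232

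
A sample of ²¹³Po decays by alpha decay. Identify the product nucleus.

Pb-209

Alpha decay: mass number changes by -4, atomic number by -2.
A: 213 − 4 = 209; Z: 84 − 2 = 82.
Z = 82 is lead, so the daughter is ²⁰⁹Pb.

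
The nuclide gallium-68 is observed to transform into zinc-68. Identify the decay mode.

beta-plus decay or electron capture

ΔA = 68 − 68 = 0; ΔZ = 30 − 31 = -1.
A is unchanged and Z drops by 1 — a proton has become a neutron (β⁺ emission or electron capture).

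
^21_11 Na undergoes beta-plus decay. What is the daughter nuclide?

Ne-21

Beta-plus decay: mass number changes by +0, atomic number by -1.
A: 21 = 21; Z: 11 − 1 = 10.
Z = 10 is neon, so the daughter is ^21_10 Ne.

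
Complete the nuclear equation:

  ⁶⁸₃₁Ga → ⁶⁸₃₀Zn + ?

positron

Conserve mass number: 68 = 68 + A, so A = 0.
Conserve atomic number: 31 = 30 + Z, so Z = 1.
A = 0 and Z = 1 is ⁰₁e — a positron.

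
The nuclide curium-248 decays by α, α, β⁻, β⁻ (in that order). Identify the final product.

Start: (A, Z) = (248, 96).
After α: (244, 94).
After α: (240, 92).
After β⁻: (240, 93).
After β⁻: (240, 94).
Z = 94 is plutonium.

Pu-240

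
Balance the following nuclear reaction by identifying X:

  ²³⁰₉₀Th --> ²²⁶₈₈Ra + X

alpha particle

Conserve mass number: 230 = 226 + A, so A = 4.
Conserve atomic number: 90 = 88 + Z, so Z = 2.
A = 4 and Z = 2 is ⁴₂He — an alpha particle.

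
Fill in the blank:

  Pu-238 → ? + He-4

Conserve mass number: 238 = A + 4, so A = 234.
Conserve atomic number: 94 = Z + 2, so Z = 92.
Z = 92 is uranium, so the species is U-234.

U-234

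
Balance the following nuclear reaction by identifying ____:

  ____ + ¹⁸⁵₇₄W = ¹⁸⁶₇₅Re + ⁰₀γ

Conserve mass number: A + 185 = 186 + 0, so A = 1.
Conserve atomic number: Z + 74 = 75 + 0, so Z = 1.
A = 1 and Z = 1 is ¹₁H — a proton.

proton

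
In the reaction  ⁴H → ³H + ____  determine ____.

neutron

Conserve mass number: 4 = 3 + A, so A = 1.
Conserve atomic number: 1 = 1 + Z, so Z = 0.
A = 1 and Z = 0 is ¹n — a neutron.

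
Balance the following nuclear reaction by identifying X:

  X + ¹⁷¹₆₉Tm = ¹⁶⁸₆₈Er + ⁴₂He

Conserve mass number: A + 171 = 168 + 4, so A = 1.
Conserve atomic number: Z + 69 = 68 + 2, so Z = 1.
A = 1 and Z = 1 is ¹₁H — a proton.

proton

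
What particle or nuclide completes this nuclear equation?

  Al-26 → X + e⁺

Conserve mass number: 26 = A + 0, so A = 26.
Conserve atomic number: 13 = Z + 1, so Z = 12.
Z = 12 is magnesium, so the species is Mg-26.

Mg-26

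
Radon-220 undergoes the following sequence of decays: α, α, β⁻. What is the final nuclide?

Start: (A, Z) = (220, 86).
After α: (216, 84).
After α: (212, 82).
After β⁻: (212, 83).
Z = 83 is bismuth.

Bi-212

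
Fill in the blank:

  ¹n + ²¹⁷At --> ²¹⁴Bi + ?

Conserve mass number: 1 + 217 = 214 + A, so A = 4.
Conserve atomic number: 0 + 85 = 83 + Z, so Z = 2.
A = 4 and Z = 2 is ⁴He — an alpha particle.

alpha particle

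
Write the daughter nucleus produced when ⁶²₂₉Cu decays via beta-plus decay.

Ni-62

Beta-plus decay: mass number changes by +0, atomic number by -1.
A: 62 = 62; Z: 29 − 1 = 28.
Z = 28 is nickel, so the daughter is ⁶²₂₈Ni.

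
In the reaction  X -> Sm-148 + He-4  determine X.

Gd-152

Conserve mass number: A = 148 + 4, so A = 152.
Conserve atomic number: Z = 62 + 2, so Z = 64.
Z = 64 is gadolinium, so the species is Gd-152.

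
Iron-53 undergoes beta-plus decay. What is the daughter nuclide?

Beta-plus decay: mass number changes by +0, atomic number by -1.
A: 53 = 53; Z: 26 − 1 = 25.
Z = 25 is manganese, so the daughter is manganese-53.

Mn-53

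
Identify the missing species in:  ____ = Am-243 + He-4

Conserve mass number: A = 243 + 4, so A = 247.
Conserve atomic number: Z = 95 + 2, so Z = 97.
Z = 97 is berkelium, so the species is Bk-247.

Bk-247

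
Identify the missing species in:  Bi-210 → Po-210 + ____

Conserve mass number: 210 = 210 + A, so A = 0.
Conserve atomic number: 83 = 84 + Z, so Z = -1.
A = 0 and Z = -1 is e⁻ — a beta-minus particle.

beta-minus particle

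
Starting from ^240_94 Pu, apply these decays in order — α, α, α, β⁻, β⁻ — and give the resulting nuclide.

Th-228

Start: (A, Z) = (240, 94).
After α: (236, 92).
After α: (232, 90).
After α: (228, 88).
After β⁻: (228, 89).
After β⁻: (228, 90).
Z = 90 is thorium.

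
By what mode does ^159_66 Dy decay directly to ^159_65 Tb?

beta-plus decay or electron capture

ΔA = 159 − 159 = 0; ΔZ = 65 − 66 = -1.
A is unchanged and Z drops by 1 — a proton has become a neutron (β⁺ emission or electron capture).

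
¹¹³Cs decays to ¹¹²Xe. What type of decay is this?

ΔA = 112 − 113 = -1; ΔZ = 54 − 55 = -1.
A drops by 1 and Z drops by 1 — a proton was emitted.

proton emission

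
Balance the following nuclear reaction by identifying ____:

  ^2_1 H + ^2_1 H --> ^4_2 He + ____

Conserve mass number: 2 + 2 = 4 + A, so A = 0.
Conserve atomic number: 1 + 1 = 2 + Z, so Z = 0.
A = 0 and Z = 0 is ^0_0 γ — a gamma ray.

gamma ray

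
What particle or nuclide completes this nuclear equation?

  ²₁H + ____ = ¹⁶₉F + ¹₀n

Conserve mass number: 2 + A = 16 + 1, so A = 15.
Conserve atomic number: 1 + Z = 9 + 0, so Z = 8.
Z = 8 is oxygen, so the species is ¹⁵₈O.

O-15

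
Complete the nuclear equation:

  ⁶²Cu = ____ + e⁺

Conserve mass number: 62 = A + 0, so A = 62.
Conserve atomic number: 29 = Z + 1, so Z = 28.
Z = 28 is nickel, so the species is ⁶²Ni.

Ni-62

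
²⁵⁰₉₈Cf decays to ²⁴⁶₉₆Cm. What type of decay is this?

ΔA = 246 − 250 = -4; ΔZ = 96 − 98 = -2.
A drops by 4 and Z drops by 2 — the signature of alpha emission.

alpha decay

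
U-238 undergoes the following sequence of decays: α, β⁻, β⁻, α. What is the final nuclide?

Start: (A, Z) = (238, 92).
After α: (234, 90).
After β⁻: (234, 91).
After β⁻: (234, 92).
After α: (230, 90).
Z = 90 is thorium.

Th-230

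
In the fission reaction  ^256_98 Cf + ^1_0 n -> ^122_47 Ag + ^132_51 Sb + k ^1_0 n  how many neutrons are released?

3

Conserve mass number: 257 = 122 + 132 + k, so k = 257 − 254 = 3.
Check atomic number: 98 = 47 + 51 + 0 = 98. ✓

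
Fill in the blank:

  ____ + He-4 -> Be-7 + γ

Conserve mass number: A + 4 = 7 + 0, so A = 3.
Conserve atomic number: Z + 2 = 4 + 0, so Z = 2.
Z = 2 is helium, so the species is He-3.

He-3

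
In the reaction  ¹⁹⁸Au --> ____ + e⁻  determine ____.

Hg-198

Conserve mass number: 198 = A + 0, so A = 198.
Conserve atomic number: 79 = Z − 1, so Z = 80.
Z = 80 is mercury, so the species is ¹⁹⁸Hg.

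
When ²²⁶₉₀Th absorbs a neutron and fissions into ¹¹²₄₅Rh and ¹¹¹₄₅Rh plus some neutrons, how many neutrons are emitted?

4

Conserve mass number: 227 = 112 + 111 + k, so k = 227 − 223 = 4.
Check atomic number: 90 = 45 + 45 + 0 = 90. ✓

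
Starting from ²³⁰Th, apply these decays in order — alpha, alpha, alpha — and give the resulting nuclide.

Start: (A, Z) = (230, 90).
After α: (226, 88).
After α: (222, 86).
After α: (218, 84).
Z = 84 is polonium.

Po-218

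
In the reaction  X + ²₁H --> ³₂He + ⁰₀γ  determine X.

Conserve mass number: A + 2 = 3 + 0, so A = 1.
Conserve atomic number: Z + 1 = 2 + 0, so Z = 1.
A = 1 and Z = 1 is ¹₁H — a proton.

proton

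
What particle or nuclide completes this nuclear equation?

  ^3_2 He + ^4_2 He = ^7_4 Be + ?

gamma ray

Conserve mass number: 3 + 4 = 7 + A, so A = 0.
Conserve atomic number: 2 + 2 = 4 + Z, so Z = 0.
A = 0 and Z = 0 is ^0_0 γ — a gamma ray.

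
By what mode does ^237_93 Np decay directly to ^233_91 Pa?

ΔA = 233 − 237 = -4; ΔZ = 91 − 93 = -2.
A drops by 4 and Z drops by 2 — the signature of alpha emission.

alpha decay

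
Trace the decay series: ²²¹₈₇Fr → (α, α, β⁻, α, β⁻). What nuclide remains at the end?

Bi-209

Start: (A, Z) = (221, 87).
After α: (217, 85).
After α: (213, 83).
After β⁻: (213, 84).
After α: (209, 82).
After β⁻: (209, 83).
Z = 83 is bismuth.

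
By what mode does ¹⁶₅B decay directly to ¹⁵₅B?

ΔA = 15 − 16 = -1; ΔZ = 5 − 5 = +0.
A drops by 1 with Z unchanged — a neutron was emitted.

neutron emission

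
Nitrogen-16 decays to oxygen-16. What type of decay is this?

beta-minus decay

ΔA = 16 − 16 = 0; ΔZ = 8 − 7 = +1.
A is unchanged and Z rises by 1 — a neutron has become a proton (β⁻ decay).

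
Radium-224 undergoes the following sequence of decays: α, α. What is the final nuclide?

Start: (A, Z) = (224, 88).
After α: (220, 86).
After α: (216, 84).
Z = 84 is polonium.

Po-216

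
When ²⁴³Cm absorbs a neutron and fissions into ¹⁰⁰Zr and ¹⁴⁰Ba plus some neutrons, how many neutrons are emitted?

Conserve mass number: 244 = 100 + 140 + k, so k = 244 − 240 = 4.
Check atomic number: 96 = 40 + 56 + 0 = 96. ✓

4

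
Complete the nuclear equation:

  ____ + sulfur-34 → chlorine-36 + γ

deuteron

Conserve mass number: A + 34 = 36 + 0, so A = 2.
Conserve atomic number: Z + 16 = 17 + 0, so Z = 1.
A = 2 and Z = 1 is hydrogen-2 — a deuteron.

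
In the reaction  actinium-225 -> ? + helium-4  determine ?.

Conserve mass number: 225 = A + 4, so A = 221.
Conserve atomic number: 89 = Z + 2, so Z = 87.
Z = 87 is francium, so the species is francium-221.

Fr-221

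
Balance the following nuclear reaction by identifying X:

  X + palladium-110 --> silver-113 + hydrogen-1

Conserve mass number: A + 110 = 113 + 1, so A = 4.
Conserve atomic number: Z + 46 = 47 + 1, so Z = 2.
A = 4 and Z = 2 is helium-4 — an alpha particle.

alpha particle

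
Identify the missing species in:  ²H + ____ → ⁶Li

Conserve mass number: 2 + A = 6, so A = 4.
Conserve atomic number: 1 + Z = 3, so Z = 2.
A = 4 and Z = 2 is ⁴He — an alpha particle.

alpha particle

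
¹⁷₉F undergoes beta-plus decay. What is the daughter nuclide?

Beta-plus decay: mass number changes by +0, atomic number by -1.
A: 17 = 17; Z: 9 − 1 = 8.
Z = 8 is oxygen, so the daughter is ¹⁷₈O.

O-17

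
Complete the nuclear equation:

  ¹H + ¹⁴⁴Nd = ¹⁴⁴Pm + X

Conserve mass number: 1 + 144 = 144 + A, so A = 1.
Conserve atomic number: 1 + 60 = 61 + Z, so Z = 0.
A = 1 and Z = 0 is ¹n — a neutron.

neutron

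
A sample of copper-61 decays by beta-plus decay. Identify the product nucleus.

Ni-61

Beta-plus decay: mass number changes by +0, atomic number by -1.
A: 61 = 61; Z: 29 − 1 = 28.
Z = 28 is nickel, so the daughter is nickel-61.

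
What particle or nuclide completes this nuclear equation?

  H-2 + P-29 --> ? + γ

S-31

Conserve mass number: 2 + 29 = A + 0, so A = 31.
Conserve atomic number: 1 + 15 = Z + 0, so Z = 16.
Z = 16 is sulfur, so the species is S-31.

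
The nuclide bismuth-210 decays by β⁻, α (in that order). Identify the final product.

Start: (A, Z) = (210, 83).
After β⁻: (210, 84).
After α: (206, 82).
Z = 82 is lead.

Pb-206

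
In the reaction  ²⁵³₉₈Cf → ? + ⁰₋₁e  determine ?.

Conserve mass number: 253 = A + 0, so A = 253.
Conserve atomic number: 98 = Z − 1, so Z = 99.
Z = 99 is einsteinium, so the species is ²⁵³₉₉Es.

Es-253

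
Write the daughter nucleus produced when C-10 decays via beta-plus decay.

Beta-plus decay: mass number changes by +0, atomic number by -1.
A: 10 = 10; Z: 6 − 1 = 5.
Z = 5 is boron, so the daughter is B-10.

B-10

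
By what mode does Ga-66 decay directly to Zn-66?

ΔA = 66 − 66 = 0; ΔZ = 30 − 31 = -1.
A is unchanged and Z drops by 1 — a proton has become a neutron (β⁺ emission or electron capture).

beta-plus decay or electron capture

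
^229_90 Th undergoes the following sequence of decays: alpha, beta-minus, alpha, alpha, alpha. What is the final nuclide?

Start: (A, Z) = (229, 90).
After α: (225, 88).
After β⁻: (225, 89).
After α: (221, 87).
After α: (217, 85).
After α: (213, 83).
Z = 83 is bismuth.

Bi-213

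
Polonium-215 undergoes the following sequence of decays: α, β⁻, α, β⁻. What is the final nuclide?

Start: (A, Z) = (215, 84).
After α: (211, 82).
After β⁻: (211, 83).
After α: (207, 81).
After β⁻: (207, 82).
Z = 82 is lead.

Pb-207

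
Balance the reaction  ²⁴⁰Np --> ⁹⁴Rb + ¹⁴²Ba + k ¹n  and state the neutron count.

Conserve mass number: 240 = 94 + 142 + k, so k = 240 − 236 = 4.
Check atomic number: 93 = 37 + 56 + 0 = 93. ✓

4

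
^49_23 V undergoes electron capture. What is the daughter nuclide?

Electron capture: mass number changes by +0, atomic number by -1.
A: 49 = 49; Z: 23 − 1 = 22.
Z = 22 is titanium, so the daughter is ^49_22 Ti.

Ti-49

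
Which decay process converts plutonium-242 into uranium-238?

ΔA = 238 − 242 = -4; ΔZ = 92 − 94 = -2.
A drops by 4 and Z drops by 2 — the signature of alpha emission.

alpha decay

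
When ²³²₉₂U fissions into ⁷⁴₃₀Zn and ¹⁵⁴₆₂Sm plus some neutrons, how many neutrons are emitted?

4

Conserve mass number: 232 = 74 + 154 + k, so k = 232 − 228 = 4.
Check atomic number: 92 = 30 + 62 + 0 = 92. ✓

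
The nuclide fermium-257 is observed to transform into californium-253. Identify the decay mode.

ΔA = 253 − 257 = -4; ΔZ = 98 − 100 = -2.
A drops by 4 and Z drops by 2 — the signature of alpha emission.

alpha decay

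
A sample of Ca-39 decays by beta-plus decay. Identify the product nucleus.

Beta-plus decay: mass number changes by +0, atomic number by -1.
A: 39 = 39; Z: 20 − 1 = 19.
Z = 19 is potassium, so the daughter is K-39.

K-39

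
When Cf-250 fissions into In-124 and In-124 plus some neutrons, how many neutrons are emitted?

Conserve mass number: 250 = 124 + 124 + k, so k = 250 − 248 = 2.
Check atomic number: 98 = 49 + 49 + 0 = 98. ✓

2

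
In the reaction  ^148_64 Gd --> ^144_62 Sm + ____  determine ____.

Conserve mass number: 148 = 144 + A, so A = 4.
Conserve atomic number: 64 = 62 + Z, so Z = 2.
A = 4 and Z = 2 is ^4_2 He — an alpha particle.

alpha particle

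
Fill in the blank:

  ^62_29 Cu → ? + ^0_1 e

Ni-62

Conserve mass number: 62 = A + 0, so A = 62.
Conserve atomic number: 29 = Z + 1, so Z = 28.
Z = 28 is nickel, so the species is ^62_28 Ni.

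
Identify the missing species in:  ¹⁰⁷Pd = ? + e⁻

Ag-107

Conserve mass number: 107 = A + 0, so A = 107.
Conserve atomic number: 46 = Z − 1, so Z = 47.
Z = 47 is silver, so the species is ¹⁰⁷Ag.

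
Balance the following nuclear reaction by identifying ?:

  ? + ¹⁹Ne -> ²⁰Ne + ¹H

deuteron

Conserve mass number: A + 19 = 20 + 1, so A = 2.
Conserve atomic number: Z + 10 = 10 + 1, so Z = 1.
A = 2 and Z = 1 is ²H — a deuteron.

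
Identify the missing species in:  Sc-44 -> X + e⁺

Ca-44

Conserve mass number: 44 = A + 0, so A = 44.
Conserve atomic number: 21 = Z + 1, so Z = 20.
Z = 20 is calcium, so the species is Ca-44.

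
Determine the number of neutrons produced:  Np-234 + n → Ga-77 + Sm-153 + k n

Conserve mass number: 235 = 77 + 153 + k, so k = 235 − 230 = 5.
Check atomic number: 93 = 31 + 62 + 0 = 93. ✓

5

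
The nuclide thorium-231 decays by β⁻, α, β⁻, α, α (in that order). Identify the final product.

Start: (A, Z) = (231, 90).
After β⁻: (231, 91).
After α: (227, 89).
After β⁻: (227, 90).
After α: (223, 88).
After α: (219, 86).
Z = 86 is radon.

Rn-219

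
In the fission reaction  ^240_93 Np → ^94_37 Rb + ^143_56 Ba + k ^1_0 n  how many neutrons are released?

Conserve mass number: 240 = 94 + 143 + k, so k = 240 − 237 = 3.
Check atomic number: 93 = 37 + 56 + 0 = 93. ✓

3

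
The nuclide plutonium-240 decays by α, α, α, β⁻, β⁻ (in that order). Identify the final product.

Start: (A, Z) = (240, 94).
After α: (236, 92).
After α: (232, 90).
After α: (228, 88).
After β⁻: (228, 89).
After β⁻: (228, 90).
Z = 90 is thorium.

Th-228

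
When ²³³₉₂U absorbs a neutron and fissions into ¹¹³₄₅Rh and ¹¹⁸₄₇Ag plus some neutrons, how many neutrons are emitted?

Conserve mass number: 234 = 113 + 118 + k, so k = 234 − 231 = 3.
Check atomic number: 92 = 45 + 47 + 0 = 92. ✓

3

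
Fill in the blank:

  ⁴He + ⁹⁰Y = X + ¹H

Conserve mass number: 4 + 90 = A + 1, so A = 93.
Conserve atomic number: 2 + 39 = Z + 1, so Z = 40.
Z = 40 is zirconium, so the species is ⁹³Zr.

Zr-93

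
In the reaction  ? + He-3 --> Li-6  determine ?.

triton

Conserve mass number: A + 3 = 6, so A = 3.
Conserve atomic number: Z + 2 = 3, so Z = 1.
A = 3 and Z = 1 is H-3 — a triton.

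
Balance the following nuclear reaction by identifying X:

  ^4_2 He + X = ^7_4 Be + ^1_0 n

Conserve mass number: 4 + A = 7 + 1, so A = 4.
Conserve atomic number: 2 + Z = 4 + 0, so Z = 2.
A = 4 and Z = 2 is ^4_2 He — an alpha particle.

alpha particle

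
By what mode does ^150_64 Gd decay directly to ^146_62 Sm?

alpha decay

ΔA = 146 − 150 = -4; ΔZ = 62 − 64 = -2.
A drops by 4 and Z drops by 2 — the signature of alpha emission.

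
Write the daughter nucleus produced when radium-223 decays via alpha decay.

Rn-219

Alpha decay: mass number changes by -4, atomic number by -2.
A: 223 − 4 = 219; Z: 88 − 2 = 86.
Z = 86 is radon, so the daughter is radon-219.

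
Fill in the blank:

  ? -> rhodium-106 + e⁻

Ru-106

Conserve mass number: A = 106 + 0, so A = 106.
Conserve atomic number: Z = 45 − 1, so Z = 44.
Z = 44 is ruthenium, so the species is ruthenium-106.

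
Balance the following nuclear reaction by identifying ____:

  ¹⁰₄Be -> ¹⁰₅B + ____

beta-minus particle

Conserve mass number: 10 = 10 + A, so A = 0.
Conserve atomic number: 4 = 5 + Z, so Z = -1.
A = 0 and Z = -1 is ⁰₋₁e — a beta-minus particle.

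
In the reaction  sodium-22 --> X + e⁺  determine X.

Conserve mass number: 22 = A + 0, so A = 22.
Conserve atomic number: 11 = Z + 1, so Z = 10.
Z = 10 is neon, so the species is neon-22.

Ne-22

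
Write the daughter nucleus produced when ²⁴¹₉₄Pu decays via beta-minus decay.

Am-241

Beta-minus decay: mass number changes by +0, atomic number by +1.
A: 241 = 241; Z: 94 + 1 = 95.
Z = 95 is americium, so the daughter is ²⁴¹₉₅Am.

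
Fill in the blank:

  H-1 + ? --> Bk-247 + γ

Conserve mass number: 1 + A = 247 + 0, so A = 246.
Conserve atomic number: 1 + Z = 97 + 0, so Z = 96.
Z = 96 is curium, so the species is Cm-246.

Cm-246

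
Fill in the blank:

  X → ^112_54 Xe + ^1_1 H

Conserve mass number: A = 112 + 1, so A = 113.
Conserve atomic number: Z = 54 + 1, so Z = 55.
Z = 55 is caesium, so the species is ^113_55 Cs.

Cs-113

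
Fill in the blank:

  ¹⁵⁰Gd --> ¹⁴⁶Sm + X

alpha particle

Conserve mass number: 150 = 146 + A, so A = 4.
Conserve atomic number: 64 = 62 + Z, so Z = 2.
A = 4 and Z = 2 is ⁴He — an alpha particle.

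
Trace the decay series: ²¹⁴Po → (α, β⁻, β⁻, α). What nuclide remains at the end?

Pb-206

Start: (A, Z) = (214, 84).
After α: (210, 82).
After β⁻: (210, 83).
After β⁻: (210, 84).
After α: (206, 82).
Z = 82 is lead.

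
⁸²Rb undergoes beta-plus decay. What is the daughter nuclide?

Kr-82

Beta-plus decay: mass number changes by +0, atomic number by -1.
A: 82 = 82; Z: 37 − 1 = 36.
Z = 36 is krypton, so the daughter is ⁸²Kr.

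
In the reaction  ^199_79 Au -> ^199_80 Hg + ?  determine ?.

Conserve mass number: 199 = 199 + A, so A = 0.
Conserve atomic number: 79 = 80 + Z, so Z = -1.
A = 0 and Z = -1 is ^0_-1 e — a beta-minus particle.

beta-minus particle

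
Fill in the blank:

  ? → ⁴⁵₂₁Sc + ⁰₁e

Conserve mass number: A = 45 + 0, so A = 45.
Conserve atomic number: Z = 21 + 1, so Z = 22.
Z = 22 is titanium, so the species is ⁴⁵₂₂Ti.

Ti-45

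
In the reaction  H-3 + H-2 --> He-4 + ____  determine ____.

neutron

Conserve mass number: 3 + 2 = 4 + A, so A = 1.
Conserve atomic number: 1 + 1 = 2 + Z, so Z = 0.
A = 1 and Z = 0 is n — a neutron.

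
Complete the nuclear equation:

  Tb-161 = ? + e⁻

Conserve mass number: 161 = A + 0, so A = 161.
Conserve atomic number: 65 = Z − 1, so Z = 66.
Z = 66 is dysprosium, so the species is Dy-161.

Dy-161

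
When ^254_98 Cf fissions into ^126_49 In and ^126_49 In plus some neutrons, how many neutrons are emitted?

Conserve mass number: 254 = 126 + 126 + k, so k = 254 − 252 = 2.
Check atomic number: 98 = 49 + 49 + 0 = 98. ✓

2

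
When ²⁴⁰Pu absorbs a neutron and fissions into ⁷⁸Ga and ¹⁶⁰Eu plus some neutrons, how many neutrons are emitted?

Conserve mass number: 241 = 78 + 160 + k, so k = 241 − 238 = 3.
Check atomic number: 94 = 31 + 63 + 0 = 94. ✓

3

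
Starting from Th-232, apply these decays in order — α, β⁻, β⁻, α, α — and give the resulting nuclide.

Rn-220

Start: (A, Z) = (232, 90).
After α: (228, 88).
After β⁻: (228, 89).
After β⁻: (228, 90).
After α: (224, 88).
After α: (220, 86).
Z = 86 is radon.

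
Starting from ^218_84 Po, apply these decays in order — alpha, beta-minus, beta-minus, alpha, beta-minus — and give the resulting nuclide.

Start: (A, Z) = (218, 84).
After α: (214, 82).
After β⁻: (214, 83).
After β⁻: (214, 84).
After α: (210, 82).
After β⁻: (210, 83).
Z = 83 is bismuth.

Bi-210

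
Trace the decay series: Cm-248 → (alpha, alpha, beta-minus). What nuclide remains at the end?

Np-240

Start: (A, Z) = (248, 96).
After α: (244, 94).
After α: (240, 92).
After β⁻: (240, 93).
Z = 93 is neptunium.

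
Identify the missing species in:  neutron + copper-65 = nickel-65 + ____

Conserve mass number: 1 + 65 = 65 + A, so A = 1.
Conserve atomic number: 0 + 29 = 28 + Z, so Z = 1.
A = 1 and Z = 1 is hydrogen-1 — a proton.

proton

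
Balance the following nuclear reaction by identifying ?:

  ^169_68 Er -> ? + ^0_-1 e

Tm-169

Conserve mass number: 169 = A + 0, so A = 169.
Conserve atomic number: 68 = Z − 1, so Z = 69.
Z = 69 is thulium, so the species is ^169_69 Tm.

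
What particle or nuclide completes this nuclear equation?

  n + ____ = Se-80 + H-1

Conserve mass number: 1 + A = 80 + 1, so A = 80.
Conserve atomic number: 0 + Z = 34 + 1, so Z = 35.
Z = 35 is bromine, so the species is Br-80.

Br-80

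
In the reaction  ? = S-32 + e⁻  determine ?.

Conserve mass number: A = 32 + 0, so A = 32.
Conserve atomic number: Z = 16 − 1, so Z = 15.
Z = 15 is phosphorus, so the species is P-32.

P-32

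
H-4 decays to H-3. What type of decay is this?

ΔA = 3 − 4 = -1; ΔZ = 1 − 1 = +0.
A drops by 1 with Z unchanged — a neutron was emitted.

neutron emission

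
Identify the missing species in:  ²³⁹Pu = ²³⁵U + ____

alpha particle

Conserve mass number: 239 = 235 + A, so A = 4.
Conserve atomic number: 94 = 92 + Z, so Z = 2.
A = 4 and Z = 2 is ⁴He — an alpha particle.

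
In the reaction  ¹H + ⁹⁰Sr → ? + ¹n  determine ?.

Y-90

Conserve mass number: 1 + 90 = A + 1, so A = 90.
Conserve atomic number: 1 + 38 = Z + 0, so Z = 39.
Z = 39 is yttrium, so the species is ⁹⁰Y.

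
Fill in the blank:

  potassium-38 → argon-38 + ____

positron

Conserve mass number: 38 = 38 + A, so A = 0.
Conserve atomic number: 19 = 18 + Z, so Z = 1.
A = 0 and Z = 1 is e⁺ — a positron.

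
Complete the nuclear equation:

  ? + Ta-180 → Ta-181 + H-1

deuteron

Conserve mass number: A + 180 = 181 + 1, so A = 2.
Conserve atomic number: Z + 73 = 73 + 1, so Z = 1.
A = 2 and Z = 1 is H-2 — a deuteron.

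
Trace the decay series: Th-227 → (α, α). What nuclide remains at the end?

Start: (A, Z) = (227, 90).
After α: (223, 88).
After α: (219, 86).
Z = 86 is radon.

Rn-219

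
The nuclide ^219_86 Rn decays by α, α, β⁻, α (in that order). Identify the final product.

Start: (A, Z) = (219, 86).
After α: (215, 84).
After α: (211, 82).
After β⁻: (211, 83).
After α: (207, 81).
Z = 81 is thallium.

Tl-207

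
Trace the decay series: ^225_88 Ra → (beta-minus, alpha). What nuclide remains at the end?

Fr-221

Start: (A, Z) = (225, 88).
After β⁻: (225, 89).
After α: (221, 87).
Z = 87 is francium.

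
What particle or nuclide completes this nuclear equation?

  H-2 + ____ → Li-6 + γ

alpha particle

Conserve mass number: 2 + A = 6 + 0, so A = 4.
Conserve atomic number: 1 + Z = 3 + 0, so Z = 2.
A = 4 and Z = 2 is He-4 — an alpha particle.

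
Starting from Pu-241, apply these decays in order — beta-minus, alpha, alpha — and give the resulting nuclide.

Start: (A, Z) = (241, 94).
After β⁻: (241, 95).
After α: (237, 93).
After α: (233, 91).
Z = 91 is protactinium.

Pa-233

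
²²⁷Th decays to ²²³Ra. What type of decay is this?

alpha decay

ΔA = 223 − 227 = -4; ΔZ = 88 − 90 = -2.
A drops by 4 and Z drops by 2 — the signature of alpha emission.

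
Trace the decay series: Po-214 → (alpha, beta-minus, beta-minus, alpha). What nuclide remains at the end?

Start: (A, Z) = (214, 84).
After α: (210, 82).
After β⁻: (210, 83).
After β⁻: (210, 84).
After α: (206, 82).
Z = 82 is lead.

Pb-206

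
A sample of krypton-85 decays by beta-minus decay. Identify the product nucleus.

Beta-minus decay: mass number changes by +0, atomic number by +1.
A: 85 = 85; Z: 36 + 1 = 37.
Z = 37 is rubidium, so the daughter is rubidium-85.

Rb-85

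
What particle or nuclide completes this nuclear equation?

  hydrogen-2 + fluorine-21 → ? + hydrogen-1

F-22

Conserve mass number: 2 + 21 = A + 1, so A = 22.
Conserve atomic number: 1 + 9 = Z + 1, so Z = 9.
Z = 9 is fluorine, so the species is fluorine-22.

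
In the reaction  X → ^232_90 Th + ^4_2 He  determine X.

Conserve mass number: A = 232 + 4, so A = 236.
Conserve atomic number: Z = 90 + 2, so Z = 92.
Z = 92 is uranium, so the species is ^236_92 U.

U-236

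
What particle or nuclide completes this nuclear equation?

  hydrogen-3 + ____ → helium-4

proton

Conserve mass number: 3 + A = 4, so A = 1.
Conserve atomic number: 1 + Z = 2, so Z = 1.
A = 1 and Z = 1 is hydrogen-1 — a proton.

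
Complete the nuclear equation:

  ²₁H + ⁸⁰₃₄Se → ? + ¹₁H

Se-81

Conserve mass number: 2 + 80 = A + 1, so A = 81.
Conserve atomic number: 1 + 34 = Z + 1, so Z = 34.
Z = 34 is selenium, so the species is ⁸¹₃₄Se.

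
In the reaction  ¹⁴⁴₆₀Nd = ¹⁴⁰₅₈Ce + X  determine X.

alpha particle

Conserve mass number: 144 = 140 + A, so A = 4.
Conserve atomic number: 60 = 58 + Z, so Z = 2.
A = 4 and Z = 2 is ⁴₂He — an alpha particle.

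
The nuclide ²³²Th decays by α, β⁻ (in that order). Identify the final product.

Start: (A, Z) = (232, 90).
After α: (228, 88).
After β⁻: (228, 89).
Z = 89 is actinium.

Ac-228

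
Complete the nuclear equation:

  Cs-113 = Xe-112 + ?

proton

Conserve mass number: 113 = 112 + A, so A = 1.
Conserve atomic number: 55 = 54 + Z, so Z = 1.
A = 1 and Z = 1 is H-1 — a proton.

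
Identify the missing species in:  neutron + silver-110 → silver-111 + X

gamma ray

Conserve mass number: 1 + 110 = 111 + A, so A = 0.
Conserve atomic number: 0 + 47 = 47 + Z, so Z = 0.
A = 0 and Z = 0 is γ — a gamma ray.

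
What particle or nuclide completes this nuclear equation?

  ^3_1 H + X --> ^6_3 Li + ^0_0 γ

He-3

Conserve mass number: 3 + A = 6 + 0, so A = 3.
Conserve atomic number: 1 + Z = 3 + 0, so Z = 2.
Z = 2 is helium, so the species is ^3_2 He.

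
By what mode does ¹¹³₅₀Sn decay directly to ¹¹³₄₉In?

ΔA = 113 − 113 = 0; ΔZ = 49 − 50 = -1.
A is unchanged and Z drops by 1 — a proton has become a neutron (β⁺ emission or electron capture).

beta-plus decay or electron capture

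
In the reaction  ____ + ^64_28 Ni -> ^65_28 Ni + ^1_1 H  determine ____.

deuteron

Conserve mass number: A + 64 = 65 + 1, so A = 2.
Conserve atomic number: Z + 28 = 28 + 1, so Z = 1.
A = 2 and Z = 1 is ^2_1 H — a deuteron.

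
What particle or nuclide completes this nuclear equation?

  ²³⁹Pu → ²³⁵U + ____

Conserve mass number: 239 = 235 + A, so A = 4.
Conserve atomic number: 94 = 92 + Z, so Z = 2.
A = 4 and Z = 2 is ⁴He — an alpha particle.

alpha particle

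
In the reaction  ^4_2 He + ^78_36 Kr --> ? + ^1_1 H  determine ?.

Rb-81

Conserve mass number: 4 + 78 = A + 1, so A = 81.
Conserve atomic number: 2 + 36 = Z + 1, so Z = 37.
Z = 37 is rubidium, so the species is ^81_37 Rb.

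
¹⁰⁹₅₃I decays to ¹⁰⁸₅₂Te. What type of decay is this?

ΔA = 108 − 109 = -1; ΔZ = 52 − 53 = -1.
A drops by 1 and Z drops by 1 — a proton was emitted.

proton emission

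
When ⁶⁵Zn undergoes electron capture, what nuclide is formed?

Cu-65

Electron capture: mass number changes by +0, atomic number by -1.
A: 65 = 65; Z: 30 − 1 = 29.
Z = 29 is copper, so the daughter is ⁶⁵Cu.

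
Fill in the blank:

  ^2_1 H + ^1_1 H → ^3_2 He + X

Conserve mass number: 2 + 1 = 3 + A, so A = 0.
Conserve atomic number: 1 + 1 = 2 + Z, so Z = 0.
A = 0 and Z = 0 is ^0_0 γ — a gamma ray.

gamma ray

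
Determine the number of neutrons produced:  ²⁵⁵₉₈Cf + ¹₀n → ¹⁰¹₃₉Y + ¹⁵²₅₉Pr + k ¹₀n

3

Conserve mass number: 256 = 101 + 152 + k, so k = 256 − 253 = 3.
Check atomic number: 98 = 39 + 59 + 0 = 98. ✓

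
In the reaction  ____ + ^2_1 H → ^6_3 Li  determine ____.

alpha particle

Conserve mass number: A + 2 = 6, so A = 4.
Conserve atomic number: Z + 1 = 3, so Z = 2.
A = 4 and Z = 2 is ^4_2 He — an alpha particle.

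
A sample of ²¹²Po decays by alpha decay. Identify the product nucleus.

Pb-208

Alpha decay: mass number changes by -4, atomic number by -2.
A: 212 − 4 = 208; Z: 84 − 2 = 82.
Z = 82 is lead, so the daughter is ²⁰⁸Pb.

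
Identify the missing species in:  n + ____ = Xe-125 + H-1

Conserve mass number: 1 + A = 125 + 1, so A = 125.
Conserve atomic number: 0 + Z = 54 + 1, so Z = 55.
Z = 55 is caesium, so the species is Cs-125.

Cs-125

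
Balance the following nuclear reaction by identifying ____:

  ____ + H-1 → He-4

triton

Conserve mass number: A + 1 = 4, so A = 3.
Conserve atomic number: Z + 1 = 2, so Z = 1.
A = 3 and Z = 1 is H-3 — a triton.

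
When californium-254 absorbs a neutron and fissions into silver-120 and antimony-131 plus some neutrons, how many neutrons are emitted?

4

Conserve mass number: 255 = 120 + 131 + k, so k = 255 − 251 = 4.
Check atomic number: 98 = 47 + 51 + 0 = 98. ✓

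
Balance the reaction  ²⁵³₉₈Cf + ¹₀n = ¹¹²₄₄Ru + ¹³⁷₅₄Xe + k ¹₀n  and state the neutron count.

5

Conserve mass number: 254 = 112 + 137 + k, so k = 254 − 249 = 5.
Check atomic number: 98 = 44 + 54 + 0 = 98. ✓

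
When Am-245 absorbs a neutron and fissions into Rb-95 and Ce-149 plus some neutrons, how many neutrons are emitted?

Conserve mass number: 246 = 95 + 149 + k, so k = 246 − 244 = 2.
Check atomic number: 95 = 37 + 58 + 0 = 95. ✓

2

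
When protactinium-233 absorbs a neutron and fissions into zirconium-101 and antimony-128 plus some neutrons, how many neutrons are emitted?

Conserve mass number: 234 = 101 + 128 + k, so k = 234 − 229 = 5.
Check atomic number: 91 = 40 + 51 + 0 = 91. ✓

5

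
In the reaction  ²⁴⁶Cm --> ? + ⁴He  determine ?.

Pu-242

Conserve mass number: 246 = A + 4, so A = 242.
Conserve atomic number: 96 = Z + 2, so Z = 94.
Z = 94 is plutonium, so the species is ²⁴²Pu.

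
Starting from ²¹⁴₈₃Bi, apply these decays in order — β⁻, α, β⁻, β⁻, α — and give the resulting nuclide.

Start: (A, Z) = (214, 83).
After β⁻: (214, 84).
After α: (210, 82).
After β⁻: (210, 83).
After β⁻: (210, 84).
After α: (206, 82).
Z = 82 is lead.

Pb-206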